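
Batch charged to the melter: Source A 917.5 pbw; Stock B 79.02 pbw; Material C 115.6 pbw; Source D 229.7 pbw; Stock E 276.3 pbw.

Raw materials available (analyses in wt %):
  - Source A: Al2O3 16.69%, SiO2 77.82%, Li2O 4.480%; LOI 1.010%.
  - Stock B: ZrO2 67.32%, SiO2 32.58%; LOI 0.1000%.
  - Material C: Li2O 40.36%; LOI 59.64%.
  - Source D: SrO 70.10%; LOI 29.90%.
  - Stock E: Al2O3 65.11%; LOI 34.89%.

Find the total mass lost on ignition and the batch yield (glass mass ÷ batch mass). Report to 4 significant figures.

Exact precision is carried all the way through — intermediates appear with 4-significant-figure rounding within the worked lines — exactly one rounding goes into each reported figure — derived quantities, which include glass mass, the totals, five oxide percentages, the yield, LOI, are computed in full float precision, as written in the problem or the answer, from the weighed amounts at 1375 pbw of glass.
LOI of each material in turn:
  Source A: 917.5 × 0.01010 = 9.267 pbw
  Stock B: 79.02 × 0.001000 = 0.07902 pbw
  Material C: 115.6 × 0.5964 = 68.94 pbw
  Source D: 229.7 × 0.2990 = 68.68 pbw
  Stock E: 276.3 × 0.3489 = 96.40 pbw
Total LOI = 243.4 pbw
Glass = batch − LOI = 1618 − 243.4 = 1375 pbw

LOI loss = 243.4 pbw; glass = 1375 pbw; yield = 84.96%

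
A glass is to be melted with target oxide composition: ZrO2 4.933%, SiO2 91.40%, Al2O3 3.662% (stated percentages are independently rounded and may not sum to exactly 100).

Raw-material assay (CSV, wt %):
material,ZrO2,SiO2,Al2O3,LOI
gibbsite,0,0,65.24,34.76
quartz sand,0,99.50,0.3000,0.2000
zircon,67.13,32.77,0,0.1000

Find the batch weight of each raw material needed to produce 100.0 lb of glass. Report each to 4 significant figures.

Each numeric step keeps full precision end to end. The intermediate values appear with 4-significant-figure rounding as written; every reported value receives exactly one rounding — all derived quantities (yield, net glass mass, LOI, totals, the three compositions) are computed at full float precision starting from the weights per 100.0 lb of glass, as they appear in question or answer.
Per-oxide target masses for 100.0 lb glass:
  ZrO2: 4.933% × 100.0 = 4.933 lb
  SiO2: 91.40% × 100.0 = 91.40 lb
  Al2O3: 3.662% × 100.0 = 3.662 lb
Sums-versus-targets review from the weights as reported, under the basis named above (every target is met by its sum within answer rounding):
  ZrO2: 7.348·0.6713 = 4.933 lb (target 4.933 lb)
  SiO2: 89.44·0.9950 + 7.348·0.3277 = 91.40 lb (target 91.40 lb)
  Al2O3: 5.202·0.6524 + 89.44·0.003000 = 3.662 lb (target 3.662 lb)
Glass mass check: net batch after ignition = 100.0 lb (the targets, summed, come to 100.0 lb; with the basis standing at 100.0 lb — gaps are rounding artifacts).
Batch total: Σ batch = 102.0 lb; Σ batch·LOI gives LOI loss = 1.994 lb; yield: glass divided by total = 98.04%.

Batch per 100.0 lb glass:
  gibbsite: 5.202 lb
  quartz sand: 89.44 lb
  zircon: 7.348 lb
Total batch = 102.0 lb; LOI loss = 1.994 lb; yield = 98.04%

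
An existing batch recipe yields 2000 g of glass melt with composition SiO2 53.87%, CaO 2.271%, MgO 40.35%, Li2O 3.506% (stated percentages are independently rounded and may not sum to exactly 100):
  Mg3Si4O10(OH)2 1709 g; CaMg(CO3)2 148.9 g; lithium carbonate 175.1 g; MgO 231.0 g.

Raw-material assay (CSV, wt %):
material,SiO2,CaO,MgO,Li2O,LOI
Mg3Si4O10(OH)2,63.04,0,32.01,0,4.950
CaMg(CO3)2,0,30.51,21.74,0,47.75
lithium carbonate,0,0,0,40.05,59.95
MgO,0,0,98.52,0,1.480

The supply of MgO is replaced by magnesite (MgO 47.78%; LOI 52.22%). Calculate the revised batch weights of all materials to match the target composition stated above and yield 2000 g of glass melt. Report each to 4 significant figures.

Each numeric step holds full float precision throughout — values along the way are shown (rounded to four significant figures) in the working; each reported number is rounded once only; derived quantities, which include the yield, the totals, LOI, glass mass, the four compositions, are computed in full precision, exactly as printed in the problem or answer text, using the weight values for 2000 g of glass.
Per-oxide target masses for 2000 g glass melt:
  SiO2: 53.87% × 2000 = 1077 g
  CaO: 2.271% × 2000 = 45.42 g
  MgO: 40.35% × 2000 = 807.0 g
  Li2O: 3.506% × 2000 = 70.12 g
Verifying the oxide balance applying the batch weights above, at the basis given (sums match the target masses once rounding is allowed for):
  SiO2: 1709·0.6304 = 1077 g (target 1077 g)
  CaO: 148.9·0.3051 = 45.43 g (target 45.42 g)
  MgO: 1709·0.3201 + 148.9·0.2174 + 476.3·0.4778 = 807.0 g (target 807.0 g)
  Li2O: 175.1·0.4005 = 70.13 g (target 70.12 g)
Consistency of the glass mass: total batch − LOI = 2000 g (targets for the oxides total 2000 g; basis as stated: 2000 g — gaps are rounding artifacts).
Summing the batch: Σ batch = 2509 g; LOI removed, Σ of batch·LOI: 509.4 g; yield = glass ÷ total batch = 79.70%.

Revised batch per 2000 g glass melt:
  Mg3Si4O10(OH)2: 1709 g
  CaMg(CO3)2: 148.9 g
  lithium carbonate: 175.1 g
  magnesite: 476.3 g
Total batch = 2509 g; LOI loss = 509.4 g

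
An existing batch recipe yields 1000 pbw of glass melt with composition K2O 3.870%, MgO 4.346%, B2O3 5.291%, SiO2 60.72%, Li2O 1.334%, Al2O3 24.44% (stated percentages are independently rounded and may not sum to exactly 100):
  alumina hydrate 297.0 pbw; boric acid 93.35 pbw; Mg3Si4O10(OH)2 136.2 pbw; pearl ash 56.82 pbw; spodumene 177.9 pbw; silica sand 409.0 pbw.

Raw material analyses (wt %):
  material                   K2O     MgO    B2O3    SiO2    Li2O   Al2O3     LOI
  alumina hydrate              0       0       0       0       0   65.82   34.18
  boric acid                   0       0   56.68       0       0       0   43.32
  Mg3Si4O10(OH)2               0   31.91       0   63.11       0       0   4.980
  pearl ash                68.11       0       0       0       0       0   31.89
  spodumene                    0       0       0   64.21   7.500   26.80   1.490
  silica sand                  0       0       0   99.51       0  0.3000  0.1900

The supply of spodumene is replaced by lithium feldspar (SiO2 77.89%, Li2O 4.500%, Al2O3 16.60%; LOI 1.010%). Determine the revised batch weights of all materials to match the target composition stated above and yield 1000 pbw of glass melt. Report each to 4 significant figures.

Each numeric step holds full float precision through the solve. Intermediates are displayed with 4-significant-digit rounding alongside each step. Every reported value takes a single rounding; derived quantities (LOI, the yield, six oxide percentages, glass mass, totals) are computed from the batch weights at 1000 pbw of glass at full float precision, as they appear in question or answer.
Oxide mass targets, per 1000 pbw glass melt:
  K2O: 3.870% × 1000 = 38.70 pbw
  MgO: 4.346% × 1000 = 43.46 pbw
  B2O3: 5.291% × 1000 = 52.91 pbw
  SiO2: 60.72% × 1000 = 607.2 pbw
  Li2O: 1.334% × 1000 = 13.34 pbw
  Al2O3: 24.44% × 1000 = 244.4 pbw
Per-oxide balance check on the weights just shown, against the basis in use (oxide sums agree with the targets inside rounding margins):
  K2O: 56.82·0.6811 = 38.70 pbw (target 38.70 pbw)
  MgO: 136.2·0.3191 = 43.46 pbw (target 43.46 pbw)
  B2O3: 93.35·0.5668 = 52.91 pbw (target 52.91 pbw)
  SiO2: 136.2·0.6311 + 296.4·0.7789 + 291.8·0.9951 = 607.2 pbw (target 607.2 pbw)
  Li2O: 296.4·0.04500 = 13.34 pbw (target 13.34 pbw)
  Al2O3: 295.2·0.6582 + 296.4·0.1660 + 291.8·0.003000 = 244.4 pbw (target 244.4 pbw)
Auditing the glass mass value: net batch after ignition = 1000 pbw (targets for the oxides total 1000 pbw; stated basis 1000 pbw — differing by rounding only).
Whole-batch sum: Σ batch = 1170 pbw; LOI removed, Σ of batch·LOI: 169.8 pbw; yield: glass divided by total = 85.49%.

Revised batch per 1000 pbw glass melt:
  alumina hydrate: 295.2 pbw
  boric acid: 93.35 pbw
  Mg3Si4O10(OH)2: 136.2 pbw
  pearl ash: 56.82 pbw
  lithium feldspar: 296.4 pbw
  silica sand: 291.8 pbw
Total batch = 1170 pbw; LOI loss = 169.8 pbw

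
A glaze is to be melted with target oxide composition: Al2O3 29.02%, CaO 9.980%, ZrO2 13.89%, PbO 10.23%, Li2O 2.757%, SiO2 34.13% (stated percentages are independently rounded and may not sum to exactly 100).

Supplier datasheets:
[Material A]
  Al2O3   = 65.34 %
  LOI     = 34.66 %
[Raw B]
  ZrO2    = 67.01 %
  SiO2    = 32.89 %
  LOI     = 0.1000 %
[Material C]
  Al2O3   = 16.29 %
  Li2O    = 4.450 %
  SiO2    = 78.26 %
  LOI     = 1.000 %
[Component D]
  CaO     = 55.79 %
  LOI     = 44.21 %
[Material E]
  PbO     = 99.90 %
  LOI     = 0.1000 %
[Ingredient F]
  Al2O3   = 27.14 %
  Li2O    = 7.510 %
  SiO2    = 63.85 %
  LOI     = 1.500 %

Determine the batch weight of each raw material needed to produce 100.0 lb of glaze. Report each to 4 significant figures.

Every computation maintains full float precision from start to finish — mid-chain values are shown rounded to 4 significant figures as written. Every reported number is rounded only once; derived quantities are computed from the weighed amounts at 100.0 lb of glass at full precision (glass mass, the yield, the six compositions, totals, ignition loss) exactly as printed in either problem or answer.
Target masses of each oxide per 100.0 lb glaze:
  Al2O3: 29.02% × 100.0 = 29.02 lb
  CaO: 9.980% × 100.0 = 9.980 lb
  ZrO2: 13.89% × 100.0 = 13.89 lb
  PbO: 10.23% × 100.0 = 10.23 lb
  Li2O: 2.757% × 100.0 = 2.757 lb
  SiO2: 34.13% × 100.0 = 34.13 lb
Verifying the oxide balance applying the batch weights above, under the basis named above (every target is met by its sum once rounding is allowed for):
  Al2O3: 29.13·0.6534 + 9.579·0.1629 + 31.03·0.2714 = 29.02 lb (target 29.02 lb)
  CaO: 17.89·0.5579 = 9.981 lb (target 9.980 lb)
  ZrO2: 20.73·0.6701 = 13.89 lb (target 13.89 lb)
  PbO: 10.24·0.9990 = 10.23 lb (target 10.23 lb)
  Li2O: 9.579·0.04450 + 31.03·0.07510 = 2.757 lb (target 2.757 lb)
  SiO2: 20.73·0.3289 + 9.579·0.7826 + 31.03·0.6385 = 34.13 lb (target 34.13 lb)
Mass balance on the glass: total batch − LOI = 100.0 lb (per-oxide target masses sum to 100.0 lb; basis as stated: 100.0 lb — deltas are rounding alone).
Batch total: Σ batch = 118.6 lb; ignition loss, Σ(batch × LOI) = 18.60 lb; yield, glass over the total, = 84.32%.

Batch per 100.0 lb glaze:
  Material A: 29.13 lb
  Raw B: 20.73 lb
  Material C: 9.579 lb
  Component D: 17.89 lb
  Material E: 10.24 lb
  Ingredient F: 31.03 lb
Total batch = 118.6 lb; LOI loss = 18.60 lb; yield = 84.32%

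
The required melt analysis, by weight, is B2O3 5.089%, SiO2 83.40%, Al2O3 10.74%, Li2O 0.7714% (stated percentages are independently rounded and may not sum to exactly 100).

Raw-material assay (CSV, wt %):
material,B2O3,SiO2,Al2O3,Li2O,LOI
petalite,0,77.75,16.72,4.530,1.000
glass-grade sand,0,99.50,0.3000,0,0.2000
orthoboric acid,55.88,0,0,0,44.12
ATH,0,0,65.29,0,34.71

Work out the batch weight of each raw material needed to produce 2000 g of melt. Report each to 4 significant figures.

In-progress results are displayed (rounded to 4 significant figures) on the page. All arithmetic maintains full float precision in every operation; each reported value takes a single rounding; the derived quantities are rebuilt using the weight values per 2000 g of glass at full precision (yield, LOI, totals, glass mass, four oxide percentages), as given in the problem or answer text.
Oxide-by-oxide targets in 2000 g melt:
  B2O3: 5.089% × 2000 = 101.8 g
  SiO2: 83.40% × 2000 = 1668 g
  Al2O3: 10.74% × 2000 = 214.8 g
  Li2O: 0.7714% × 2000 = 15.43 g
A balance pass over the oxides, working from each reported weight, against the basis in use (sum by sum, the targets are met inside rounding margins):
  B2O3: 182.1·0.5588 = 101.8 g (target 101.8 g)
  SiO2: 340.6·0.7775 + 1410·0.9950 = 1668 g (target 1668 g)
  Al2O3: 340.6·0.1672 + 1410·0.003000 + 235.3·0.6529 = 214.8 g (target 214.8 g)
  Li2O: 340.6·0.04530 = 15.43 g (target 15.43 g)
Mass balance on the glass: the batch minus its LOI: 2000 g (oxide target masses add up to 2000 g; versus the stated basis of 2000 g — a pure rounding effect).
Total batch = Σ batch = 2168 g; LOI loss = Σ batch·LOI = 168.2 g; yield: glass divided by total = 92.24%.

Batch per 2000 g melt:
  petalite: 340.6 g
  glass-grade sand: 1410 g
  orthoboric acid: 182.1 g
  ATH: 235.3 g
Total batch = 2168 g; LOI loss = 168.2 g; yield = 92.24%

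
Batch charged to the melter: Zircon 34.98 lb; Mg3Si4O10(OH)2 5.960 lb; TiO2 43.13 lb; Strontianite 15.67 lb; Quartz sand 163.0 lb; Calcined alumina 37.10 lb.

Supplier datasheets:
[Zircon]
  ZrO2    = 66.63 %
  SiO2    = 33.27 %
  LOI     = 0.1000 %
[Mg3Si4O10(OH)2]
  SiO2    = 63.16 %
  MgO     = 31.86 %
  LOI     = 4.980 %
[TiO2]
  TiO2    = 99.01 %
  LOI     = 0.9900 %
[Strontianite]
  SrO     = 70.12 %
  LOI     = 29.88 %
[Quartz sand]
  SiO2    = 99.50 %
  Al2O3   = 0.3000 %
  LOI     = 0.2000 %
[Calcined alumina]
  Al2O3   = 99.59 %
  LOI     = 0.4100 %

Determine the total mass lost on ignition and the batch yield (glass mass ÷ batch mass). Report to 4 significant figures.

LOI loss = 5.919 lb; glass = 293.9 lb; yield = 98.03%

Intermediates appear (rounded to 4 significant figures) in the working. The whole derivation holds exact precision all the way through. A single rounding yields each reported result. The derived quantities are re-derived using the weight values at 293.9 lb of glass at full float precision (the yield, six oxide percentages, the totals, net glass mass, LOI), exactly as printed in either problem or answer.
LOI of each material in turn:
  Zircon: 34.98 × 0.001000 = 0.03498 lb
  Mg3Si4O10(OH)2: 5.960 × 0.04980 = 0.2968 lb
  TiO2: 43.13 × 0.009900 = 0.4270 lb
  Strontianite: 15.67 × 0.2988 = 4.682 lb
  Quartz sand: 163.0 × 0.002000 = 0.3260 lb
  Calcined alumina: 37.10 × 0.004100 = 0.1521 lb
Total LOI = 5.919 lb
Glass = batch − LOI = 299.8 − 5.919 = 293.9 lb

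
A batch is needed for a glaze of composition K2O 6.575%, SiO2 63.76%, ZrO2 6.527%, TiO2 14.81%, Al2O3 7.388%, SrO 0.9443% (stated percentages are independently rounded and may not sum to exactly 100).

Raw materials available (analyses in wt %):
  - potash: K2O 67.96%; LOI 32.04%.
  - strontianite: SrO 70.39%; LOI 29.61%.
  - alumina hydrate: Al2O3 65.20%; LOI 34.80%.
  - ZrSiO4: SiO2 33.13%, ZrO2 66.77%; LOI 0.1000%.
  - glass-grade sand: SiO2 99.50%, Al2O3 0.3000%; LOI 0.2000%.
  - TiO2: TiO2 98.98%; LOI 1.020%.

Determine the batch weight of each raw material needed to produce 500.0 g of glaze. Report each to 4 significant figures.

Batch per 500.0 g glaze:
  potash: 48.37 g
  strontianite: 6.708 g
  alumina hydrate: 55.26 g
  ZrSiO4: 48.88 g
  glass-grade sand: 304.1 g
  TiO2: 74.81 g
Total batch = 538.1 g; LOI loss = 38.13 g; yield = 92.91%

Each numeric step holds full precision end to end — intermediates are rounded to 4 significant digits when quoted; a single rounding produces every reported value; the derived quantities are computed at full precision (ignition loss, totals, six oxide percentages, yield, net glass mass) using the weight values at 500.0 g of glass exactly as printed in the problem or answer text.
Target masses of each oxide per 500.0 g glaze:
  K2O: 6.575% × 500.0 = 32.88 g
  SiO2: 63.76% × 500.0 = 318.8 g
  ZrO2: 6.527% × 500.0 = 32.64 g
  TiO2: 14.81% × 500.0 = 74.05 g
  Al2O3: 7.388% × 500.0 = 36.94 g
  SrO: 0.9443% × 500.0 = 4.722 g
A balance pass over the oxides, with the batch weights as given, relative to the basis at hand (sums match the target masses up to rounding of the answer):
  K2O: 48.37·0.6796 = 32.87 g (target 32.88 g)
  SiO2: 48.88·0.3313 + 304.1·0.9950 = 318.8 g (target 318.8 g)
  ZrO2: 48.88·0.6677 = 32.64 g (target 32.64 g)
  TiO2: 74.81·0.9898 = 74.05 g (target 74.05 g)
  Al2O3: 55.26·0.6520 + 304.1·0.003000 = 36.94 g (target 36.94 g)
  SrO: 6.708·0.7039 = 4.722 g (target 4.722 g)
The glass-mass cross-check: total charge less LOI = 500.0 g (per-oxide target masses sum to 500.0 g; the stated basis being 500.0 g — differing by rounding only).
Batch grand total — Σ batch = 538.1 g; the LOI term Σ batch·LOI equals 38.13 g; the yield ratio, glass ÷ batch: 92.91%.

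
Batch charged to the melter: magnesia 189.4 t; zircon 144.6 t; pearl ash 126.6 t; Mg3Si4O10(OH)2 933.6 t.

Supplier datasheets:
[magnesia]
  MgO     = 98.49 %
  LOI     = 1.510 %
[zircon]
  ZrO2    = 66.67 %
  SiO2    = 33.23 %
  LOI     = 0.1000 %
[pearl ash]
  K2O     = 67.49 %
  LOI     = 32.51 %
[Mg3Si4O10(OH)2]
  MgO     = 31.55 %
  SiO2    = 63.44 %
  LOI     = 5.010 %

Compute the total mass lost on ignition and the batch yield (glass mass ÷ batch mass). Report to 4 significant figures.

Values along the way are displayed, with 4-significant-figure rounding, when written out — all arithmetic holds full precision from first step to last; a single rounding finalizes every reported value; derived quantities (net glass mass, yield, four oxide percentages, totals, ignition loss) are rebuilt from the batch weights for 1303 t of glass in full precision, as written in the question or the answer.
Ignition loss by material:
  magnesia: 189.4 × 0.01510 = 2.860 t
  zircon: 144.6 × 0.001000 = 0.1446 t
  pearl ash: 126.6 × 0.3251 = 41.16 t
  Mg3Si4O10(OH)2: 933.6 × 0.05010 = 46.77 t
Total LOI = 90.94 t
Glass = batch − LOI = 1394 − 90.94 = 1303 t

LOI loss = 90.94 t; glass = 1303 t; yield = 93.48%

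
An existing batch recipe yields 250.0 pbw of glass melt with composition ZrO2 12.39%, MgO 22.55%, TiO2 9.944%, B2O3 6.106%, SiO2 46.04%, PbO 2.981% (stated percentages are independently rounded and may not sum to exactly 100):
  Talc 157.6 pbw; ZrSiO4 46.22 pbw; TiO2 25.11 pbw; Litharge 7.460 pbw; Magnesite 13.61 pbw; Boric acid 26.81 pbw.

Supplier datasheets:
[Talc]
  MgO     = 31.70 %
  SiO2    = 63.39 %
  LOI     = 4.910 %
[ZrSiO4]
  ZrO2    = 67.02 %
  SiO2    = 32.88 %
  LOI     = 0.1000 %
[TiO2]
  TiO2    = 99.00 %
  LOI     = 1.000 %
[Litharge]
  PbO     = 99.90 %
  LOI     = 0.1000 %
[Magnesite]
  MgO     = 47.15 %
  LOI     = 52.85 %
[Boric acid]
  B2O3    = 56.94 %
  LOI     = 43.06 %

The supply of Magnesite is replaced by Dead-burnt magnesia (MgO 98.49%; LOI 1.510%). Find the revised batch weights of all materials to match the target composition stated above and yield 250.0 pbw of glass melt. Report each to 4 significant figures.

Mid-chain values are shown rounded to four significant digits within the worked lines. The working math maintains exact precision end to end. Every reported value is rounded once only — derived quantities are rebuilt in full float precision (net glass mass, the six compositions, the totals, yield, LOI) from the batch weights for 250.0 pbw of glass as set out in either problem or answer.
Target oxide masses per 250.0 pbw glass melt:
  ZrO2: 12.39% × 250.0 = 30.98 pbw
  MgO: 22.55% × 250.0 = 56.38 pbw
  TiO2: 9.944% × 250.0 = 24.86 pbw
  B2O3: 6.106% × 250.0 = 15.26 pbw
  SiO2: 46.04% × 250.0 = 115.1 pbw
  PbO: 2.981% × 250.0 = 7.452 pbw
A balance pass over the oxides, with the batch weights as given, at the basis given (every target is met by its sum modulo rounding of the values):
  ZrO2: 46.22·0.6702 = 30.98 pbw (target 30.98 pbw)
  MgO: 157.6·0.3170 + 6.514·0.9849 = 56.37 pbw (target 56.38 pbw)
  TiO2: 25.11·0.9900 = 24.86 pbw (target 24.86 pbw)
  B2O3: 26.81·0.5694 = 15.27 pbw (target 15.26 pbw)
  SiO2: 157.6·0.6339 + 46.22·0.3288 = 115.1 pbw (target 115.1 pbw)
  PbO: 7.460·0.9990 = 7.453 pbw (target 7.452 pbw)
Auditing the glass mass value: net batch after ignition = 250.0 pbw (oxide target masses add up to 250.0 pbw; stated basis 250.0 pbw — rounding explains the deltas).
Summing the batch: Σ batch = 269.7 pbw; Σ batch·LOI gives LOI loss = 19.69 pbw; yield, glass over the total, = 92.70%.

Revised batch per 250.0 pbw glass melt:
  Talc: 157.6 pbw
  ZrSiO4: 46.22 pbw
  TiO2: 25.11 pbw
  Litharge: 7.460 pbw
  Dead-burnt magnesia: 6.514 pbw
  Boric acid: 26.81 pbw
Total batch = 269.7 pbw; LOI loss = 19.69 pbw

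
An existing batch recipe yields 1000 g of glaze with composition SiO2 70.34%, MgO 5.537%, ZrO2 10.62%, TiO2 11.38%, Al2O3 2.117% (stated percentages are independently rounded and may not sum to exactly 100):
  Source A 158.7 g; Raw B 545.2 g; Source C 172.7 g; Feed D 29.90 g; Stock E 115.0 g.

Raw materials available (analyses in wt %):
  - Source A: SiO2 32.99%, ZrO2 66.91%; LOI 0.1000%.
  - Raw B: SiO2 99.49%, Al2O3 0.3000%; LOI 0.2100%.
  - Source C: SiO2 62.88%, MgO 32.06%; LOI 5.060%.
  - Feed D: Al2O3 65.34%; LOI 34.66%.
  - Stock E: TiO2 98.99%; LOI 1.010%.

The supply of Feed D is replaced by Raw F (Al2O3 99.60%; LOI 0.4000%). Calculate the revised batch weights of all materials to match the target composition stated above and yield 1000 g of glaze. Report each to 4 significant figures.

Mid-chain values appear (rounded to 4 significant digits) as written; every computation carries full precision throughout. Every reported value sees exactly one rounding — derived quantities, which include the totals, yield, glass mass, five oxide percentages, ignition loss, are carried at full precision, as quoted within problem or answer, from the weighed amounts for 1000 g of glass.
The oxide mass targets at 1000 g glaze:
  SiO2: 70.34% × 1000 = 703.4 g
  MgO: 5.537% × 1000 = 55.37 g
  ZrO2: 10.62% × 1000 = 106.2 g
  TiO2: 11.38% × 1000 = 113.8 g
  Al2O3: 2.117% × 1000 = 21.17 g
Sums-versus-targets review from the weights as reported, relative to the basis at hand (delivered sums recover each target given rounding of the digits):
  SiO2: 158.7·0.3299 + 545.2·0.9949 + 172.7·0.6288 = 703.4 g (target 703.4 g)
  MgO: 172.7·0.3206 = 55.37 g (target 55.37 g)
  ZrO2: 158.7·0.6691 = 106.2 g (target 106.2 g)
  TiO2: 115.0·0.9899 = 113.8 g (target 113.8 g)
  Al2O3: 545.2·0.003000 + 19.61·0.9960 = 21.17 g (target 21.17 g)
Glass-mass closure: total charge less LOI = 999.9 g (the targets, summed, come to 999.9 g; against the stated basis, 1000 g — differing by rounding only).
Batch grand total — Σ batch = 1011 g; the LOI term Σ batch·LOI equals 11.28 g; the yield ratio, glass ÷ batch: 98.88%.

Revised batch per 1000 g glaze:
  Source A: 158.7 g
  Raw B: 545.2 g
  Source C: 172.7 g
  Raw F: 19.61 g
  Stock E: 115.0 g
Total batch = 1011 g; LOI loss = 11.28 g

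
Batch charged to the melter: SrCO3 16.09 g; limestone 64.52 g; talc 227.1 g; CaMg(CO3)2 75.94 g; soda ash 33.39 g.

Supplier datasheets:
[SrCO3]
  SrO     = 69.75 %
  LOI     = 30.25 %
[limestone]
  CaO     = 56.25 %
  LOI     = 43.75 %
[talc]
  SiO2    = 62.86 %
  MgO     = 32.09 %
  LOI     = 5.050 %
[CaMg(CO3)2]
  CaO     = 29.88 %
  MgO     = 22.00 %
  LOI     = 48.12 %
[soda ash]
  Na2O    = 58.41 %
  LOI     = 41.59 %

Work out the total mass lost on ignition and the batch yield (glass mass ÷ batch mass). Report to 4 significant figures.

LOI loss = 94.99 g; glass = 322.0 g; yield = 77.22%

Mid-chain values are printed rounded to 4 significant digits between the steps. All arithmetic holds exact precision throughout; every reported value takes a single rounding — the derived quantities (five oxide percentages, ignition loss, the totals, net glass mass, yield) are recomputed at exact precision starting from the weights at 322.0 g of glass as they appear in the problem or the answer.
Each material's LOI contribution:
  SrCO3: 16.09 × 0.3025 = 4.867 g
  limestone: 64.52 × 0.4375 = 28.23 g
  talc: 227.1 × 0.05050 = 11.47 g
  CaMg(CO3)2: 75.94 × 0.4812 = 36.54 g
  soda ash: 33.39 × 0.4159 = 13.89 g
Total LOI = 94.99 g
Glass = batch − LOI = 417.0 − 94.99 = 322.0 g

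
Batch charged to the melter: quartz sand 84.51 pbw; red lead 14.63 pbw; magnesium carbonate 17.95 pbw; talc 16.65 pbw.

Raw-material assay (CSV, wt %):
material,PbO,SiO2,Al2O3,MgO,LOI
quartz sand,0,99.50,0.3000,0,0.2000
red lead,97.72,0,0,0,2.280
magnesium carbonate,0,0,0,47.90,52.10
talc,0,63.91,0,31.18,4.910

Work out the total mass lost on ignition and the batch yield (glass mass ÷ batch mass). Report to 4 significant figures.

Values along the way are shown with 4-significant-figure rounding as written; every computation keeps exact precision in all steps. Each reported value takes exactly one rounding; derived quantities, including ignition loss, glass mass, totals, four oxide percentages, yield, are rebuilt from the batch weights at 123.1 pbw of glass at full float precision exactly as shown in problem or answer.
LOI of each material in turn:
  quartz sand: 84.51 × 0.002000 = 0.1690 pbw
  red lead: 14.63 × 0.02280 = 0.3336 pbw
  magnesium carbonate: 17.95 × 0.5210 = 9.352 pbw
  talc: 16.65 × 0.04910 = 0.8175 pbw
Total LOI = 10.67 pbw
Glass = batch − LOI = 133.7 − 10.67 = 123.1 pbw

LOI loss = 10.67 pbw; glass = 123.1 pbw; yield = 92.02%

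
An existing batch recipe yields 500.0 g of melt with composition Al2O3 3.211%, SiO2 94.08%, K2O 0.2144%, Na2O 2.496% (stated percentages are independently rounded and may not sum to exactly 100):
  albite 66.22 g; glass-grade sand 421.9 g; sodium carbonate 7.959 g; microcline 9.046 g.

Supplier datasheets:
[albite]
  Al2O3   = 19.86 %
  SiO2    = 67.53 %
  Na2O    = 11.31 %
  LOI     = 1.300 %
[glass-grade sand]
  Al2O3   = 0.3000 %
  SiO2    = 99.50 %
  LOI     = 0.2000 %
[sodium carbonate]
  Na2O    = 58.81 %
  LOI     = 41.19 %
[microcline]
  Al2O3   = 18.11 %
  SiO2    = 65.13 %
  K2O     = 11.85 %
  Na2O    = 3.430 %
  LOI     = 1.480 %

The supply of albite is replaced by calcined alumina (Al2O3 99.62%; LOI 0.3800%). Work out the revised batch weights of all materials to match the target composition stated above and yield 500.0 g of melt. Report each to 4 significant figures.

Intermediates are shown, with 4-significant-figure rounding, alongside each step. The whole derivation maintains full float precision at all times. Each reported result takes exactly one rounding; derived quantities (the four compositions, glass mass, the yield, totals, LOI) are recomputed from the batch weights for 500.0 g of glass at full float precision as they appear in the question or the answer.
Oxide-by-oxide targets in 500.0 g melt:
  Al2O3: 3.211% × 500.0 = 16.06 g
  SiO2: 94.08% × 500.0 = 470.4 g
  K2O: 0.2144% × 500.0 = 1.072 g
  Na2O: 2.496% × 500.0 = 12.48 g
Mass-balance tally per oxide on the weights just shown, versus the basis set out (oxide sums agree with the targets exact up to rounding of places):
  Al2O3: 13.07·0.9962 + 466.8·0.003000 + 9.046·0.1811 = 16.06 g (target 16.06 g)
  SiO2: 466.8·0.9950 + 9.046·0.6513 = 470.4 g (target 470.4 g)
  K2O: 9.046·0.1185 = 1.072 g (target 1.072 g)
  Na2O: 20.69·0.5881 + 9.046·0.03430 = 12.48 g (target 12.48 g)
Auditing the glass mass value: batch total minus LOI = 500.0 g (summing oxide targets gives 500.0 g; the stated basis being 500.0 g — rounding explains the deltas).
Adding the batch up: Σ batch = 509.6 g; Σ batch·LOI gives LOI loss = 9.639 g; as yield: glass ÷ batch → 98.11%.

Revised batch per 500.0 g melt:
  calcined alumina: 13.07 g
  glass-grade sand: 466.8 g
  sodium carbonate: 20.69 g
  microcline: 9.046 g
Total batch = 509.6 g; LOI loss = 9.639 g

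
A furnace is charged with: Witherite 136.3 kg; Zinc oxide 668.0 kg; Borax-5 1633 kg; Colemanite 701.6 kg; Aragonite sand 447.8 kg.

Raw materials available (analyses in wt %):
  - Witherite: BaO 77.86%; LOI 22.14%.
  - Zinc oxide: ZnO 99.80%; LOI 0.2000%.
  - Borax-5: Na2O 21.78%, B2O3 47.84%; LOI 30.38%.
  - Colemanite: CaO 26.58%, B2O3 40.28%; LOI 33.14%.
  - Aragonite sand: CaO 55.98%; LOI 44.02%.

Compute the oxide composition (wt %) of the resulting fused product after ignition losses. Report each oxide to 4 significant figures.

Exact precision is maintained at all times; values along the way are shown with 4-significant-figure rounding on the page — every reported result is rounded a single time — derived quantities, which include glass mass, the yield, LOI, the five compositions, the totals, are recomputed in full precision, as written in either problem or answer, from the batch weights per 2629 kg of glass.
Delivered oxide masses:
  BaO: 136.3·0.7786 = 106.1 kg
  CaO: 701.6·0.2658 + 447.8·0.5598 = 437.2 kg
  Na2O: 1633·0.2178 = 355.7 kg
  ZnO: 668.0·0.9980 = 666.7 kg
  B2O3: 1633·0.4784 + 701.6·0.4028 = 1064 kg
LOI: 136.3·0.2214 + 668.0·0.002000 + 1633·0.3038 + 701.6·0.3314 + 447.8·0.4402 = 957.3 kg
The glass mass, total less LOI, = 3587 − 957.3 = 2629 kg (= the summed oxide contributions)
percent share: oxide ÷ glass, ×100

Glass mass = 2629 kg (batch 3587 − LOI 957.3).
Composition: BaO 4.036%, CaO 16.63%, Na2O 13.53%, ZnO 25.35%, B2O3 40.46%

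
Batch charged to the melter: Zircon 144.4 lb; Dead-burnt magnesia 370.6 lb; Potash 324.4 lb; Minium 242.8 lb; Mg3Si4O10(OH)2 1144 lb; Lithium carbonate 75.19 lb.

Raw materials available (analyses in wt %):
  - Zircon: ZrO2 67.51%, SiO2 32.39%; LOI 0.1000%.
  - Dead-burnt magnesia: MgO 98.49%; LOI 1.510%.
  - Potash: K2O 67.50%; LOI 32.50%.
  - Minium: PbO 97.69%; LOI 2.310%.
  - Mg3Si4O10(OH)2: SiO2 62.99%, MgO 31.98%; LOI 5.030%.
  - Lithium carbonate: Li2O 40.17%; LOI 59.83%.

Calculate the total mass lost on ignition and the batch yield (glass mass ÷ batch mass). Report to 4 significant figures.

Working values appear (rounded to four significant digits) when written out; each numeric step maintains full float precision through the solve. Every reported number is rounded once only — the derived quantities, which include yield, glass mass, the totals, LOI, the six compositions, are rebuilt at full precision, precisely as stated by the question or the answer, from the weighed amounts on 2082 lb of glass.
Ignition loss by material:
  Zircon: 144.4 × 0.001000 = 0.1444 lb
  Dead-burnt magnesia: 370.6 × 0.01510 = 5.596 lb
  Potash: 324.4 × 0.3250 = 105.4 lb
  Minium: 242.8 × 0.02310 = 5.609 lb
  Mg3Si4O10(OH)2: 1144 × 0.05030 = 57.54 lb
  Lithium carbonate: 75.19 × 0.5983 = 44.99 lb
Total LOI = 219.3 lb
Glass = batch − LOI = 2301 − 219.3 = 2082 lb

LOI loss = 219.3 lb; glass = 2082 lb; yield = 90.47%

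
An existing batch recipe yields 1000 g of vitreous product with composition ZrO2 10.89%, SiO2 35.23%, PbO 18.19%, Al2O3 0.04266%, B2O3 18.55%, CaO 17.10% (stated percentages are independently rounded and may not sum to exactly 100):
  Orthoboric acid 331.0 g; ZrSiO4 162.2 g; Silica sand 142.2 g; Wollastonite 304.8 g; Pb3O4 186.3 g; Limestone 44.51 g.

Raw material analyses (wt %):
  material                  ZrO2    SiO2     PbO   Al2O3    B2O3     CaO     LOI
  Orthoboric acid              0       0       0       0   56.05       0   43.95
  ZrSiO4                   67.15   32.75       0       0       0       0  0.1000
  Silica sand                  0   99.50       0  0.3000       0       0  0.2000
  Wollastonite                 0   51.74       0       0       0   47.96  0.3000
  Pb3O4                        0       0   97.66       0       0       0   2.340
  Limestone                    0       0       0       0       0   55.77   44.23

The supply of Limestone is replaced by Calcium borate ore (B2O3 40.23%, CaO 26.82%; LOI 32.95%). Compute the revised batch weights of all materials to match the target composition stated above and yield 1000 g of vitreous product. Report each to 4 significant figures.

The whole derivation holds full float precision end to end — values along the way are displayed with 4-significant-digit rounding when written out; each reported result takes a single rounding. The derived quantities, including ignition loss, totals, glass mass, the yield, the six compositions, are computed starting from the weights for 1000 g of glass in full float precision exactly as shown in either problem or answer.
Target masses of each oxide per 1000 g vitreous product:
  ZrO2: 10.89% × 1000 = 108.9 g
  SiO2: 35.23% × 1000 = 352.3 g
  PbO: 18.19% × 1000 = 181.9 g
  Al2O3: 0.04266% × 1000 = 0.4266 g
  B2O3: 18.55% × 1000 = 185.5 g
  CaO: 17.10% × 1000 = 171.0 g
Balance tally, oxide-wise, on the weights just shown, under the basis named above (sum by sum, the targets are met modulo rounding of the values):
  ZrO2: 162.2·0.6715 = 108.9 g (target 108.9 g)
  SiO2: 162.2·0.3275 + 142.2·0.9950 + 304.8·0.5174 = 352.3 g (target 352.3 g)
  PbO: 186.3·0.9766 = 181.9 g (target 181.9 g)
  Al2O3: 142.2·0.003000 = 0.4266 g (target 0.4266 g)
  B2O3: 264.5·0.5605 + 92.55·0.4023 = 185.5 g (target 185.5 g)
  CaO: 304.8·0.4796 + 92.55·0.2682 = 171.0 g (target 171.0 g)
Glass-mass bookkeeping: Σ batch − LOI loss = 1000 g (per-oxide target masses sum to 1000 g; against the stated basis, 1000 g — a pure rounding effect).
Summing the batch: Σ batch = 1153 g; Σ batch·LOI gives LOI loss = 152.5 g; yield: glass divided by total = 86.77%.

Revised batch per 1000 g vitreous product:
  Orthoboric acid: 264.5 g
  ZrSiO4: 162.2 g
  Silica sand: 142.2 g
  Wollastonite: 304.8 g
  Pb3O4: 186.3 g
  Calcium borate ore: 92.55 g
Total batch = 1153 g; LOI loss = 152.5 g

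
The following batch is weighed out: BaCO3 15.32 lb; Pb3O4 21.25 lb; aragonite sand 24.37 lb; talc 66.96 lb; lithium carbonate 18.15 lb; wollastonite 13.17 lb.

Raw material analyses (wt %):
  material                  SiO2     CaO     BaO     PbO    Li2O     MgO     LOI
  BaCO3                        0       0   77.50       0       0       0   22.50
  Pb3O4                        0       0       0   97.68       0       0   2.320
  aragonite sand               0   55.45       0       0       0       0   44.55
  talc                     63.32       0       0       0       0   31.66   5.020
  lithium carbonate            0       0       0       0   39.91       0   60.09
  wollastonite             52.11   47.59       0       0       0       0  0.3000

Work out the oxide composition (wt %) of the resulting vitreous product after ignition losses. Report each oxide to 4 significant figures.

Glass mass = 130.1 lb (batch 159.2 − LOI 29.10).
Composition: SiO2 37.86%, CaO 15.20%, BaO 9.125%, PbO 15.95%, Li2O 5.567%, MgO 16.29%

The intermediate values are displayed, with 4-significant-figure rounding, as written — all arithmetic holds full precision from first step to last; each reported number includes exactly one rounding — the derived quantities, including the totals, the six compositions, net glass mass, yield, ignition loss, are rebuilt from the batch weights on 130.1 lb of glass at exact precision exactly as printed in the problem or the answer.
Oxide masses out of the charge:
  SiO2: 66.96·0.6332 + 13.17·0.5211 = 49.26 lb
  CaO: 24.37·0.5545 + 13.17·0.4759 = 19.78 lb
  BaO: 15.32·0.7750 = 11.87 lb
  PbO: 21.25·0.9768 = 20.76 lb
  Li2O: 18.15·0.3991 = 7.244 lb
  MgO: 66.96·0.3166 = 21.20 lb
LOI: 15.32·0.2250 + 21.25·0.02320 + 24.37·0.4455 + 66.96·0.05020 + 18.15·0.6009 + 13.17·0.003000 = 29.10 lb
The glass mass, total less LOI, = 159.2 − 29.10 = 130.1 lb (= Σ oxide masses)
wt % = 100 × oxide mass / glass mass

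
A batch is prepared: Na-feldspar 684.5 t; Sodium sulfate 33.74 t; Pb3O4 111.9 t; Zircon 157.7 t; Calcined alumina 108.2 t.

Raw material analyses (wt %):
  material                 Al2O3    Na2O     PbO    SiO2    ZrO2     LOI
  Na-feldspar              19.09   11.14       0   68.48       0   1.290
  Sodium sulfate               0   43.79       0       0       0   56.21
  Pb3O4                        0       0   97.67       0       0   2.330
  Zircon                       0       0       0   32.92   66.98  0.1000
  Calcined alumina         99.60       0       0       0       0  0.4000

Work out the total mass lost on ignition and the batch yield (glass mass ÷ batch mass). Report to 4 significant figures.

LOI loss = 30.99 t; glass = 1065 t; yield = 97.17%

The intermediate values are displayed rounded to 4 significant figures in the working. All arithmetic maintains exact precision at every stage. Every reported value carries a single rounding — the derived quantities are computed in full precision (ignition loss, glass mass, five oxide percentages, the yield, the totals) from the batch weights per 1065 t of glass, as they appear in either problem or answer.
Each material's LOI contribution:
  Na-feldspar: 684.5 × 0.01290 = 8.830 t
  Sodium sulfate: 33.74 × 0.5621 = 18.97 t
  Pb3O4: 111.9 × 0.02330 = 2.607 t
  Zircon: 157.7 × 0.001000 = 0.1577 t
  Calcined alumina: 108.2 × 0.004000 = 0.4328 t
Total LOI = 30.99 t
Glass = batch − LOI = 1096 − 30.99 = 1065 t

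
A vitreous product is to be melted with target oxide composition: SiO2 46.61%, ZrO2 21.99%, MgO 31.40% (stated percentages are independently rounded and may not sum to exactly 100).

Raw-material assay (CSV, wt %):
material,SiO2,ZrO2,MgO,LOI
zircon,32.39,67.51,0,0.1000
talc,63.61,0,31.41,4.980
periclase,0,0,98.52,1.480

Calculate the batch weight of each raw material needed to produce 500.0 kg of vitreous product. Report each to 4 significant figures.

Exact precision is held through the solve. Rounding to 4 significant figures governs each working value as printed — every reported result receives exactly one rounding — all derived quantities are computed from the batch weights per 500.0 kg of glass at exact precision (the three compositions, totals, LOI, the yield, net glass mass) as written in either problem or answer.
Target oxide masses per 500.0 kg vitreous product:
  SiO2: 46.61% × 500.0 = 233.0 kg
  ZrO2: 21.99% × 500.0 = 110.0 kg
  MgO: 31.40% × 500.0 = 157.0 kg
Balance tally, oxide-wise, given the weights on record, for the quoted basis mass (sums match the target masses once rounding is allowed for):
  SiO2: 162.9·0.3239 + 283.4·0.6361 = 233.0 kg (target 233.0 kg)
  ZrO2: 162.9·0.6751 = 110.0 kg (target 110.0 kg)
  MgO: 283.4·0.3141 + 68.99·0.9852 = 157.0 kg (target 157.0 kg)
Glass-mass bookkeeping: the batch minus its LOI: 500.0 kg (summing oxide targets gives 500.0 kg; the stated basis being 500.0 kg — gaps are rounding artifacts).
Summing the batch: Σ batch = 515.3 kg; LOI loss = Σ batch·LOI = 15.30 kg; yield: glass divided by total = 97.03%.

Batch per 500.0 kg vitreous product:
  zircon: 162.9 kg
  talc: 283.4 kg
  periclase: 68.99 kg
Total batch = 515.3 kg; LOI loss = 15.30 kg; yield = 97.03%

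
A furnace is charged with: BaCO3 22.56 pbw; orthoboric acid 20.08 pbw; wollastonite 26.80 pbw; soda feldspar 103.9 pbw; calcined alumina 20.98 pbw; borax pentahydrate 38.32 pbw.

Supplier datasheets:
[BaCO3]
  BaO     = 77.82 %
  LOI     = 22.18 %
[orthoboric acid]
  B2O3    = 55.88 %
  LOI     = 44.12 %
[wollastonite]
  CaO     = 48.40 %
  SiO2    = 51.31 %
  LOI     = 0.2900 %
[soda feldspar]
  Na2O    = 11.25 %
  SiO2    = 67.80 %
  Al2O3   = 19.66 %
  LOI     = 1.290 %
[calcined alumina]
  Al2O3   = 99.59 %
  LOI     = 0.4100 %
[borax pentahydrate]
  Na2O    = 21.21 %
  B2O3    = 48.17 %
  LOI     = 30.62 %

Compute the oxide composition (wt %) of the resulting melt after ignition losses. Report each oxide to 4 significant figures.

Glass mass = 205.5 pbw (batch 232.6 − LOI 27.10).
Composition: Na2O 9.641%, CaO 6.311%, B2O3 14.44%, BaO 8.542%, SiO2 40.96%, Al2O3 20.10%

The intermediate values are printed (rounded to four significant figures) on the page — all internal work runs at full precision at all times. Each reported number is rounded a single time. The derived quantities (totals, glass mass, the six compositions, the yield, ignition loss) are recomputed in full float precision starting from the weights per 205.5 pbw of glass as written in question or answer.
Per-oxide mass from batch:
  Na2O: 103.9·0.1125 + 38.32·0.2121 = 19.82 pbw
  CaO: 26.80·0.4840 = 12.97 pbw
  B2O3: 20.08·0.5588 + 38.32·0.4817 = 29.68 pbw
  BaO: 22.56·0.7782 = 17.56 pbw
  SiO2: 26.80·0.5131 + 103.9·0.6780 = 84.20 pbw
  Al2O3: 103.9·0.1966 + 20.98·0.9959 = 41.32 pbw
LOI: 22.56·0.2218 + 20.08·0.4412 + 26.80·0.002900 + 103.9·0.01290 + 20.98·0.004100 + 38.32·0.3062 = 27.10 pbw
Net of LOI, the glass mass = 232.6 − 27.10 = 205.5 pbw (equal to the oxide-mass sum)
each oxide over glass, ×100, is wt %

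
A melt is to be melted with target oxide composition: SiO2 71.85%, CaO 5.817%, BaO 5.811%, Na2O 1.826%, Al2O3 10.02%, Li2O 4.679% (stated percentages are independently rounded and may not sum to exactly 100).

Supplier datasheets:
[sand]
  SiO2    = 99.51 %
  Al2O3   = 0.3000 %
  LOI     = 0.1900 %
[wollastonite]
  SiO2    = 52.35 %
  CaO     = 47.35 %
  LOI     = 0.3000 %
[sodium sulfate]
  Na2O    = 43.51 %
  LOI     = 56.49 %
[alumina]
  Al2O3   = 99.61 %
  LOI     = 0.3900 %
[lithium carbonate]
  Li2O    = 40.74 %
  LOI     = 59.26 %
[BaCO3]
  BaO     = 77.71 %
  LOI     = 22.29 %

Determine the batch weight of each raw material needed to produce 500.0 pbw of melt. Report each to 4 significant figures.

Each numeric step holds full float precision through the solve; rounding to four significant figures extends to each in-between result as displayed — each reported number is rounded just once — derived quantities are rebuilt using the weight values per 500.0 pbw of glass in exact precision (ignition loss, the yield, the six compositions, glass mass, the totals) as given in problem or answer.
The oxide mass targets at 500.0 pbw melt:
  SiO2: 71.85% × 500.0 = 359.2 pbw
  CaO: 5.817% × 500.0 = 29.08 pbw
  BaO: 5.811% × 500.0 = 29.06 pbw
  Na2O: 1.826% × 500.0 = 9.130 pbw
  Al2O3: 10.02% × 500.0 = 50.10 pbw
  Li2O: 4.679% × 500.0 = 23.40 pbw
Oxide-by-oxide audit with the batch weights as given, relative to the basis at hand (delivered sums recover each target given rounding of the digits):
  SiO2: 328.7·0.9951 + 61.43·0.5235 = 359.2 pbw (target 359.2 pbw)
  CaO: 61.43·0.4735 = 29.09 pbw (target 29.08 pbw)
  BaO: 37.39·0.7771 = 29.06 pbw (target 29.06 pbw)
  Na2O: 20.98·0.4351 = 9.128 pbw (target 9.130 pbw)
  Al2O3: 328.7·0.003000 + 49.31·0.9961 = 50.10 pbw (target 50.10 pbw)
  Li2O: 57.43·0.4074 = 23.40 pbw (target 23.40 pbw)
The glass-mass cross-check: batch total minus LOI = 500.0 pbw (oxide target masses add up to 500.0 pbw; versus the stated basis of 500.0 pbw — deltas are rounding alone).
Summing the batch: Σ batch = 555.2 pbw; LOI removed, Σ of batch·LOI: 55.22 pbw; glass ÷ batch gives a yield of 90.05%.

Batch per 500.0 pbw melt:
  sand: 328.7 pbw
  wollastonite: 61.43 pbw
  sodium sulfate: 20.98 pbw
  alumina: 49.31 pbw
  lithium carbonate: 57.43 pbw
  BaCO3: 37.39 pbw
Total batch = 555.2 pbw; LOI loss = 55.22 pbw; yield = 90.05%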